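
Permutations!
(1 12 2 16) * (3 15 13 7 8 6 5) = (1 12 2 16)(3 15 13 7 8 6 5) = [0, 12, 16, 15, 4, 3, 5, 8, 6, 9, 10, 11, 2, 7, 14, 13, 1]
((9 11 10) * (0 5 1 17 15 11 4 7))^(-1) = ((0 5 1 17 15 11 10 9 4 7))^(-1) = (0 7 4 9 10 11 15 17 1 5)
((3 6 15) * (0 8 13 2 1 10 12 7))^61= ((0 8 13 2 1 10 12 7)(3 6 15))^61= (0 10 13 7 1 8 12 2)(3 6 15)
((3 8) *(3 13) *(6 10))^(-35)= ((3 8 13)(6 10))^(-35)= (3 8 13)(6 10)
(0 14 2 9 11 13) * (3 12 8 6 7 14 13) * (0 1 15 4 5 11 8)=[13, 15, 9, 12, 5, 11, 7, 14, 6, 8, 10, 3, 0, 1, 2, 4]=(0 13 1 15 4 5 11 3 12)(2 9 8 6 7 14)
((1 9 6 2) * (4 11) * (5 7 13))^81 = (13)(1 9 6 2)(4 11)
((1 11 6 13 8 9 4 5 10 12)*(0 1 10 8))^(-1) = ((0 1 11 6 13)(4 5 8 9)(10 12))^(-1) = (0 13 6 11 1)(4 9 8 5)(10 12)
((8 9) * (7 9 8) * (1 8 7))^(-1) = (1 9 7 8) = ((1 8 7 9))^(-1)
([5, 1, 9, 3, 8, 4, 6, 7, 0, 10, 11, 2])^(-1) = [8, 1, 11, 3, 5, 0, 6, 7, 4, 2, 9, 10]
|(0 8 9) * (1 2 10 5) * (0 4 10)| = |(0 8 9 4 10 5 1 2)| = 8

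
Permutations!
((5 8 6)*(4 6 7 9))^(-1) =(4 9 7 8 5 6)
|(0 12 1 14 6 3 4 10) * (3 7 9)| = 10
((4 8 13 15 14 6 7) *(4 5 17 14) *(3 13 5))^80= ((3 13 15 4 8 5 17 14 6 7))^80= (17)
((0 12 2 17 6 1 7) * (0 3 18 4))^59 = (0 4 18 3 7 1 6 17 2 12)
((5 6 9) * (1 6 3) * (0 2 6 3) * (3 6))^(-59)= (0 6 2 9 3 5 1)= ((0 2 3 1 6 9 5))^(-59)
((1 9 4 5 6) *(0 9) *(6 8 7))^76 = ((0 9 4 5 8 7 6 1))^76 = (0 8)(1 5)(4 6)(7 9)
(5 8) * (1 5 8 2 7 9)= [0, 5, 7, 3, 4, 2, 6, 9, 8, 1]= (1 5 2 7 9)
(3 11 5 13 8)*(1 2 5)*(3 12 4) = (1 2 5 13 8 12 4 3 11) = [0, 2, 5, 11, 3, 13, 6, 7, 12, 9, 10, 1, 4, 8]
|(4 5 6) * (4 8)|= |(4 5 6 8)|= 4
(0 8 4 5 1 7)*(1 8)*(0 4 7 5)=(0 1 5 8 7 4)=[1, 5, 2, 3, 0, 8, 6, 4, 7]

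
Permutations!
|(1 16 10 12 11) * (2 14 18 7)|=|(1 16 10 12 11)(2 14 18 7)|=20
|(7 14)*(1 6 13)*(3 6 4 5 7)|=|(1 4 5 7 14 3 6 13)|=8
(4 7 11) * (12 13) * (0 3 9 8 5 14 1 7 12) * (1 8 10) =(0 3 9 10 1 7 11 4 12 13)(5 14 8) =[3, 7, 2, 9, 12, 14, 6, 11, 5, 10, 1, 4, 13, 0, 8]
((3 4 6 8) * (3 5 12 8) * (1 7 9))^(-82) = (1 9 7)(3 6 4)(5 8 12)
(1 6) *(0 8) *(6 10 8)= (0 6 1 10 8)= [6, 10, 2, 3, 4, 5, 1, 7, 0, 9, 8]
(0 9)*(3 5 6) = (0 9)(3 5 6) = [9, 1, 2, 5, 4, 6, 3, 7, 8, 0]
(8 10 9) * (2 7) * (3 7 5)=(2 5 3 7)(8 10 9)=[0, 1, 5, 7, 4, 3, 6, 2, 10, 8, 9]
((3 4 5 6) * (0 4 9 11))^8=(0 4 5 6 3 9 11)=((0 4 5 6 3 9 11))^8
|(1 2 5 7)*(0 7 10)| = 6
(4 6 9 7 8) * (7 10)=(4 6 9 10 7 8)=[0, 1, 2, 3, 6, 5, 9, 8, 4, 10, 7]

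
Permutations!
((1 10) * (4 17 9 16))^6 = (4 9)(16 17)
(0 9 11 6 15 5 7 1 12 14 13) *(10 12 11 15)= (0 9 15 5 7 1 11 6 10 12 14 13)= [9, 11, 2, 3, 4, 7, 10, 1, 8, 15, 12, 6, 14, 0, 13, 5]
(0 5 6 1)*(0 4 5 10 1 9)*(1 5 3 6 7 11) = (0 10 5 7 11 1 4 3 6 9) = [10, 4, 2, 6, 3, 7, 9, 11, 8, 0, 5, 1]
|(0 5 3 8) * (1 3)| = |(0 5 1 3 8)| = 5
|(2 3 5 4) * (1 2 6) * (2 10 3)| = 6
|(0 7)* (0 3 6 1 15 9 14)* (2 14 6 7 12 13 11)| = 12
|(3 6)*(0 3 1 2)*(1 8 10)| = 7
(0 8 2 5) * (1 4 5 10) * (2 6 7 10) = (0 8 6 7 10 1 4 5) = [8, 4, 2, 3, 5, 0, 7, 10, 6, 9, 1]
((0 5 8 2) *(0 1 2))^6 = (8)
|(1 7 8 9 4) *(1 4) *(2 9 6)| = 6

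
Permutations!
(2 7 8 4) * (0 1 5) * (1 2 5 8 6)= [2, 8, 7, 3, 5, 0, 1, 6, 4]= (0 2 7 6 1 8 4 5)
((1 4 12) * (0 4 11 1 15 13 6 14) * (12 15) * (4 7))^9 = ((0 7 4 15 13 6 14)(1 11))^9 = (0 4 13 14 7 15 6)(1 11)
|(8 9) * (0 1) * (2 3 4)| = 6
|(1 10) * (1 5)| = 3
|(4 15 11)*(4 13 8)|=5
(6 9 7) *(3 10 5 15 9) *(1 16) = (1 16)(3 10 5 15 9 7 6) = [0, 16, 2, 10, 4, 15, 3, 6, 8, 7, 5, 11, 12, 13, 14, 9, 1]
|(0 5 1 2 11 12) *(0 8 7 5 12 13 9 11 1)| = 30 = |(0 12 8 7 5)(1 2)(9 11 13)|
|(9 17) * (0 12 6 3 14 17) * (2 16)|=|(0 12 6 3 14 17 9)(2 16)|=14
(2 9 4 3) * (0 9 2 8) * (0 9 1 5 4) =[1, 5, 2, 8, 3, 4, 6, 7, 9, 0] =(0 1 5 4 3 8 9)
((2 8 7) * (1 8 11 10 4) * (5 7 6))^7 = (1 10 2 5 8 4 11 7 6)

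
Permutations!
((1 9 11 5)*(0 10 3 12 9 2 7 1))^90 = (0 5 11 9 12 3 10)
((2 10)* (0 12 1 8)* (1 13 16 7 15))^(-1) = (0 8 1 15 7 16 13 12)(2 10)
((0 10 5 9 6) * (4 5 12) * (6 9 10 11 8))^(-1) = ((0 11 8 6)(4 5 10 12))^(-1) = (0 6 8 11)(4 12 10 5)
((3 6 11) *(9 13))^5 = (3 11 6)(9 13)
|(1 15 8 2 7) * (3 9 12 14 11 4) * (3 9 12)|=|(1 15 8 2 7)(3 12 14 11 4 9)|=30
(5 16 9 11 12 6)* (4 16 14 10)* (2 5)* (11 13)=[0, 1, 5, 3, 16, 14, 2, 7, 8, 13, 4, 12, 6, 11, 10, 15, 9]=(2 5 14 10 4 16 9 13 11 12 6)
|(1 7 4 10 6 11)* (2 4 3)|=|(1 7 3 2 4 10 6 11)|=8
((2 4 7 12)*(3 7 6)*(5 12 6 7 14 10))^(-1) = ((2 4 7 6 3 14 10 5 12))^(-1) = (2 12 5 10 14 3 6 7 4)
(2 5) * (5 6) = (2 6 5) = [0, 1, 6, 3, 4, 2, 5]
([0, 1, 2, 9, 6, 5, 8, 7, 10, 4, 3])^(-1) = (3 10 8 6 4 9)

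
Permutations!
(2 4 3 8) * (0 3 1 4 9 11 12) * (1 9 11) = [3, 4, 11, 8, 9, 5, 6, 7, 2, 1, 10, 12, 0] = (0 3 8 2 11 12)(1 4 9)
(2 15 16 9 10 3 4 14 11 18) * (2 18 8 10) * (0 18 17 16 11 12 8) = (0 18 17 16 9 2 15 11)(3 4 14 12 8 10) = [18, 1, 15, 4, 14, 5, 6, 7, 10, 2, 3, 0, 8, 13, 12, 11, 9, 16, 17]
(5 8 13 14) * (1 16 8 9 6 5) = [0, 16, 2, 3, 4, 9, 5, 7, 13, 6, 10, 11, 12, 14, 1, 15, 8] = (1 16 8 13 14)(5 9 6)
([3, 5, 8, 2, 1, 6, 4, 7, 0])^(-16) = [0, 1, 2, 3, 4, 5, 6, 7, 8]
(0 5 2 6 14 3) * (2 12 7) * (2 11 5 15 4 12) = (0 15 4 12 7 11 5 2 6 14 3) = [15, 1, 6, 0, 12, 2, 14, 11, 8, 9, 10, 5, 7, 13, 3, 4]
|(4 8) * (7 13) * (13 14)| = 6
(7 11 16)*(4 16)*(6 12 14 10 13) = (4 16 7 11)(6 12 14 10 13) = [0, 1, 2, 3, 16, 5, 12, 11, 8, 9, 13, 4, 14, 6, 10, 15, 7]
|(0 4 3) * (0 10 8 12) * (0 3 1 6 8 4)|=7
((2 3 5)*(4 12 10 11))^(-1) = (2 5 3)(4 11 10 12)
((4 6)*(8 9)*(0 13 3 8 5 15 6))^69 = (0 15 8)(3 4 5)(6 9 13)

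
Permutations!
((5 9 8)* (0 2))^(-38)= (5 9 8)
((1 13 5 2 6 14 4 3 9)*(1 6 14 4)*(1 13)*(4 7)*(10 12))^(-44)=((2 14 13 5)(3 9 6 7 4)(10 12))^(-44)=(14)(3 9 6 7 4)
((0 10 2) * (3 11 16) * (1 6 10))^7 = ((0 1 6 10 2)(3 11 16))^7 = (0 6 2 1 10)(3 11 16)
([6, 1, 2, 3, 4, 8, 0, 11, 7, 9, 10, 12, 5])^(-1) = [6, 1, 2, 3, 4, 12, 0, 8, 5, 9, 10, 7, 11]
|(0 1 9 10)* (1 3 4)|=6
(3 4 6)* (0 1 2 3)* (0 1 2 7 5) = (0 2 3 4 6 1 7 5) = [2, 7, 3, 4, 6, 0, 1, 5]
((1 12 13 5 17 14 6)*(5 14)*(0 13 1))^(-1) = (0 6 14 13)(1 12)(5 17)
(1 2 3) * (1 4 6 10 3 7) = (1 2 7)(3 4 6 10) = [0, 2, 7, 4, 6, 5, 10, 1, 8, 9, 3]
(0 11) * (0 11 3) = (11)(0 3) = [3, 1, 2, 0, 4, 5, 6, 7, 8, 9, 10, 11]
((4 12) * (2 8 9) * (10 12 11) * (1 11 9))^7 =(1 8 2 9 4 12 10 11)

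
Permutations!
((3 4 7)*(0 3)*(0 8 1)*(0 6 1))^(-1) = (0 8 7 4 3)(1 6)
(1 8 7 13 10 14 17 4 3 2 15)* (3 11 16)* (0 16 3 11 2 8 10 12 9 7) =(0 16 11 3 8)(1 10 14 17 4 2 15)(7 13 12 9) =[16, 10, 15, 8, 2, 5, 6, 13, 0, 7, 14, 3, 9, 12, 17, 1, 11, 4]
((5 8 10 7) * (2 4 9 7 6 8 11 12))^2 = ((2 4 9 7 5 11 12)(6 8 10))^2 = (2 9 5 12 4 7 11)(6 10 8)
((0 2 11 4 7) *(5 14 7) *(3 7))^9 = (0 2 11 4 5 14 3 7)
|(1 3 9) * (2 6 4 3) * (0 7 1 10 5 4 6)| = 20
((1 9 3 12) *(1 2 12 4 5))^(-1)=((1 9 3 4 5)(2 12))^(-1)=(1 5 4 3 9)(2 12)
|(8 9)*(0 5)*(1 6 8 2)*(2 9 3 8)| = 6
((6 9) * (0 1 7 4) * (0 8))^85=((0 1 7 4 8)(6 9))^85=(6 9)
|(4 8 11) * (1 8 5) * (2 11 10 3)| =8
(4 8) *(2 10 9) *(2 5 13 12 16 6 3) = (2 10 9 5 13 12 16 6 3)(4 8) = [0, 1, 10, 2, 8, 13, 3, 7, 4, 5, 9, 11, 16, 12, 14, 15, 6]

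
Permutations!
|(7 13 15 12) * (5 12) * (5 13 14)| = 4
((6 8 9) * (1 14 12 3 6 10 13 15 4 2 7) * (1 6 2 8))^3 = ((1 14 12 3 2 7 6)(4 8 9 10 13 15))^3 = (1 3 6 12 7 14 2)(4 10)(8 13)(9 15)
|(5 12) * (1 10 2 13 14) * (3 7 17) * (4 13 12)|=24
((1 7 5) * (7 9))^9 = (1 9 7 5)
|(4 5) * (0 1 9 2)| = |(0 1 9 2)(4 5)| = 4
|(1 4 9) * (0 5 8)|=3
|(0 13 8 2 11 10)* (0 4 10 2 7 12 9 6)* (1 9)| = |(0 13 8 7 12 1 9 6)(2 11)(4 10)| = 8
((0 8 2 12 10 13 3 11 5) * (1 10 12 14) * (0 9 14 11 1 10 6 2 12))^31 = ((0 8 12)(1 6 2 11 5 9 14 10 13 3))^31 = (0 8 12)(1 6 2 11 5 9 14 10 13 3)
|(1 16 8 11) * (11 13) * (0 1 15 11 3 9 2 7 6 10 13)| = 28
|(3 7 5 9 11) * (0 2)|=10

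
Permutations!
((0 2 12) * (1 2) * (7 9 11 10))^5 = (0 1 2 12)(7 9 11 10)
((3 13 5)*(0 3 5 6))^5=(0 3 13 6)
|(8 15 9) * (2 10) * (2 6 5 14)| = 15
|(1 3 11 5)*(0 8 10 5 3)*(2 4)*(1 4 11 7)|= |(0 8 10 5 4 2 11 3 7 1)|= 10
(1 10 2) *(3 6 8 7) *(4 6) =(1 10 2)(3 4 6 8 7) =[0, 10, 1, 4, 6, 5, 8, 3, 7, 9, 2]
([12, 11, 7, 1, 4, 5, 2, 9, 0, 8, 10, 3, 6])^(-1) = [8, 3, 6, 11, 4, 5, 12, 2, 9, 7, 10, 1, 0]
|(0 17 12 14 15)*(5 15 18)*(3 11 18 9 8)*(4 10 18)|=|(0 17 12 14 9 8 3 11 4 10 18 5 15)|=13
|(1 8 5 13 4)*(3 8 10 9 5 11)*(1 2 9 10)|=15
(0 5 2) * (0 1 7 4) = (0 5 2 1 7 4) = [5, 7, 1, 3, 0, 2, 6, 4]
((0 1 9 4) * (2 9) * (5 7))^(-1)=(0 4 9 2 1)(5 7)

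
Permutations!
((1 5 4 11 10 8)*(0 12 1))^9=((0 12 1 5 4 11 10 8))^9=(0 12 1 5 4 11 10 8)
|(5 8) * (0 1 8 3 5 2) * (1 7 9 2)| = 4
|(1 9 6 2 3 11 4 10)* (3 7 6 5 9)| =|(1 3 11 4 10)(2 7 6)(5 9)| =30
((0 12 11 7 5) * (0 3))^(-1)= ((0 12 11 7 5 3))^(-1)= (0 3 5 7 11 12)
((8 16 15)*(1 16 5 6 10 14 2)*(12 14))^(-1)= (1 2 14 12 10 6 5 8 15 16)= ((1 16 15 8 5 6 10 12 14 2))^(-1)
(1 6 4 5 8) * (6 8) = [0, 8, 2, 3, 5, 6, 4, 7, 1] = (1 8)(4 5 6)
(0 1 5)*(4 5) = (0 1 4 5) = [1, 4, 2, 3, 5, 0]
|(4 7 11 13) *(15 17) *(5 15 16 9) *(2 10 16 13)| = |(2 10 16 9 5 15 17 13 4 7 11)| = 11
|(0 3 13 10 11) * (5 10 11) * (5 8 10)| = 4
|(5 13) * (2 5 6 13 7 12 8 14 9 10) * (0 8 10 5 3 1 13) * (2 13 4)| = |(0 8 14 9 5 7 12 10 13 6)(1 4 2 3)| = 20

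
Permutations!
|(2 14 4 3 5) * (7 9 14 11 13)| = 9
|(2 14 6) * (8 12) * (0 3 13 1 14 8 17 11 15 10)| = |(0 3 13 1 14 6 2 8 12 17 11 15 10)| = 13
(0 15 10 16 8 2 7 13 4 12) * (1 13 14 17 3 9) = (0 15 10 16 8 2 7 14 17 3 9 1 13 4 12) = [15, 13, 7, 9, 12, 5, 6, 14, 2, 1, 16, 11, 0, 4, 17, 10, 8, 3]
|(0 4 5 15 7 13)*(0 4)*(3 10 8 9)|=|(3 10 8 9)(4 5 15 7 13)|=20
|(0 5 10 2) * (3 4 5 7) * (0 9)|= 8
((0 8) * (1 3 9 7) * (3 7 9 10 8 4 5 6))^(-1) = (0 8 10 3 6 5 4)(1 7)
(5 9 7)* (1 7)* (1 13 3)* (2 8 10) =(1 7 5 9 13 3)(2 8 10) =[0, 7, 8, 1, 4, 9, 6, 5, 10, 13, 2, 11, 12, 3]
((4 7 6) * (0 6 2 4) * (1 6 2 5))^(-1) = (0 6 1 5 7 4 2)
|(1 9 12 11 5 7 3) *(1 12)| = |(1 9)(3 12 11 5 7)| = 10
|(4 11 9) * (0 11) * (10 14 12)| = |(0 11 9 4)(10 14 12)| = 12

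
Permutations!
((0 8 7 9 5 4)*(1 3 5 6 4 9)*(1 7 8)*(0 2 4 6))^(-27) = (0 5 1 9 3)(2 4)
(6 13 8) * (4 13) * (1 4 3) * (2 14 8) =(1 4 13 2 14 8 6 3) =[0, 4, 14, 1, 13, 5, 3, 7, 6, 9, 10, 11, 12, 2, 8]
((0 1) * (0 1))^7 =((1))^7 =(1)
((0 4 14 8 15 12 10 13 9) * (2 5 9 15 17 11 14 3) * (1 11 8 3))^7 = (0 5 3 11 4 9 2 14 1)(8 17)(10 12 15 13)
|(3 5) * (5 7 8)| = |(3 7 8 5)| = 4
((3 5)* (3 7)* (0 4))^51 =((0 4)(3 5 7))^51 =(7)(0 4)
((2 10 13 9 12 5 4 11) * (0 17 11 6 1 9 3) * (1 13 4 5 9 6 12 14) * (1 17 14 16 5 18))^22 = (0 4 1 17 9 13 2 5)(3 10 18 14 12 6 11 16)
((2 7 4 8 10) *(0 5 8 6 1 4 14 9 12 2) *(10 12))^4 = (0 2 10 12 9 8 14 5 7)(1 4 6)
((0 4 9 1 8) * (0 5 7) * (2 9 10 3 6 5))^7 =(10)(1 9 2 8)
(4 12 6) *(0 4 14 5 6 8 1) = (0 4 12 8 1)(5 6 14) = [4, 0, 2, 3, 12, 6, 14, 7, 1, 9, 10, 11, 8, 13, 5]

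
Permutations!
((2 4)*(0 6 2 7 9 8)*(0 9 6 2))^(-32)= ((0 2 4 7 6)(8 9))^(-32)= (9)(0 7 2 6 4)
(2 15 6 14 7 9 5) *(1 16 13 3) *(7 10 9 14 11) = (1 16 13 3)(2 15 6 11 7 14 10 9 5) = [0, 16, 15, 1, 4, 2, 11, 14, 8, 5, 9, 7, 12, 3, 10, 6, 13]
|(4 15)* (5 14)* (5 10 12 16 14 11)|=4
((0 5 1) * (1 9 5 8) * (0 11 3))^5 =(11)(5 9) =((0 8 1 11 3)(5 9))^5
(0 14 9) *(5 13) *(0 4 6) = [14, 1, 2, 3, 6, 13, 0, 7, 8, 4, 10, 11, 12, 5, 9] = (0 14 9 4 6)(5 13)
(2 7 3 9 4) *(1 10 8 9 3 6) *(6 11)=(1 10 8 9 4 2 7 11 6)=[0, 10, 7, 3, 2, 5, 1, 11, 9, 4, 8, 6]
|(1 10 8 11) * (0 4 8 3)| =|(0 4 8 11 1 10 3)| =7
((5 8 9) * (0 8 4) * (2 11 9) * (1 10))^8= ((0 8 2 11 9 5 4)(1 10))^8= (0 8 2 11 9 5 4)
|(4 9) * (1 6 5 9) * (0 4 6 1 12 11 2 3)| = 6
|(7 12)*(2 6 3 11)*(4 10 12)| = 4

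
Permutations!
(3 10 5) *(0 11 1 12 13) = (0 11 1 12 13)(3 10 5) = [11, 12, 2, 10, 4, 3, 6, 7, 8, 9, 5, 1, 13, 0]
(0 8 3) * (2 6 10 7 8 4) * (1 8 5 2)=(0 4 1 8 3)(2 6 10 7 5)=[4, 8, 6, 0, 1, 2, 10, 5, 3, 9, 7]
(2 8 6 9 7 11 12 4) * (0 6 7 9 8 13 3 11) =(0 6 8 7)(2 13 3 11 12 4) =[6, 1, 13, 11, 2, 5, 8, 0, 7, 9, 10, 12, 4, 3]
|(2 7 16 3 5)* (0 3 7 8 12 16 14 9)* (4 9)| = 11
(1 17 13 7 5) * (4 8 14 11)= (1 17 13 7 5)(4 8 14 11)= [0, 17, 2, 3, 8, 1, 6, 5, 14, 9, 10, 4, 12, 7, 11, 15, 16, 13]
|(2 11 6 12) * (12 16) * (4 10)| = 10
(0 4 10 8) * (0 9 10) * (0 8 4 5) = (0 5)(4 8 9 10) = [5, 1, 2, 3, 8, 0, 6, 7, 9, 10, 4]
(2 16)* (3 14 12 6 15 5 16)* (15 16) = (2 3 14 12 6 16)(5 15) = [0, 1, 3, 14, 4, 15, 16, 7, 8, 9, 10, 11, 6, 13, 12, 5, 2]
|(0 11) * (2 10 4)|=|(0 11)(2 10 4)|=6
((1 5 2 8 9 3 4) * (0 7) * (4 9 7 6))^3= (0 1 8 6 5 7 4 2)(3 9)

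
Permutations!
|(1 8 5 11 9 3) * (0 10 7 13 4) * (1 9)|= |(0 10 7 13 4)(1 8 5 11)(3 9)|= 20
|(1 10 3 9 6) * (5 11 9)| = 7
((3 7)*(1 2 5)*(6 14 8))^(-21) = (14)(3 7)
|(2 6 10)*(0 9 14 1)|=|(0 9 14 1)(2 6 10)|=12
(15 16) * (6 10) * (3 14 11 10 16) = (3 14 11 10 6 16 15) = [0, 1, 2, 14, 4, 5, 16, 7, 8, 9, 6, 10, 12, 13, 11, 3, 15]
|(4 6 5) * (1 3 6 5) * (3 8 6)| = |(1 8 6)(4 5)| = 6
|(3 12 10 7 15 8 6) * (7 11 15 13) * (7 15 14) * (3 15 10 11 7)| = |(3 12 11 14)(6 15 8)(7 13 10)| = 12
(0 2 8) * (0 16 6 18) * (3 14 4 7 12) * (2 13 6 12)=(0 13 6 18)(2 8 16 12 3 14 4 7)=[13, 1, 8, 14, 7, 5, 18, 2, 16, 9, 10, 11, 3, 6, 4, 15, 12, 17, 0]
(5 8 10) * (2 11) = [0, 1, 11, 3, 4, 8, 6, 7, 10, 9, 5, 2] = (2 11)(5 8 10)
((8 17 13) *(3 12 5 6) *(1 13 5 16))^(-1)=(1 16 12 3 6 5 17 8 13)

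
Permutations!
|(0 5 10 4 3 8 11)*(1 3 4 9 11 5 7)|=|(0 7 1 3 8 5 10 9 11)|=9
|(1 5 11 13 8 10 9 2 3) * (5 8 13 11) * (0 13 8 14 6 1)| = |(0 13 8 10 9 2 3)(1 14 6)| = 21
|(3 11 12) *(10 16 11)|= 5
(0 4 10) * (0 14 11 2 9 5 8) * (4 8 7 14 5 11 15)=[8, 1, 9, 3, 10, 7, 6, 14, 0, 11, 5, 2, 12, 13, 15, 4]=(0 8)(2 9 11)(4 10 5 7 14 15)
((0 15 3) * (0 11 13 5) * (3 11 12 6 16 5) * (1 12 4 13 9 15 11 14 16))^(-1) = ((0 11 9 15 14 16 5)(1 12 6)(3 4 13))^(-1) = (0 5 16 14 15 9 11)(1 6 12)(3 13 4)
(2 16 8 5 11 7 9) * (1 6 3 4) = [0, 6, 16, 4, 1, 11, 3, 9, 5, 2, 10, 7, 12, 13, 14, 15, 8] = (1 6 3 4)(2 16 8 5 11 7 9)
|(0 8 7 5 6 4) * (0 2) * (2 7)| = 12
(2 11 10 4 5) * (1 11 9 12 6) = (1 11 10 4 5 2 9 12 6) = [0, 11, 9, 3, 5, 2, 1, 7, 8, 12, 4, 10, 6]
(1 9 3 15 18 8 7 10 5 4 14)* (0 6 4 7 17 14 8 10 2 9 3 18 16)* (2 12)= (0 6 4 8 17 14 1 3 15 16)(2 9 18 10 5 7 12)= [6, 3, 9, 15, 8, 7, 4, 12, 17, 18, 5, 11, 2, 13, 1, 16, 0, 14, 10]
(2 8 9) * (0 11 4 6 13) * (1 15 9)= (0 11 4 6 13)(1 15 9 2 8)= [11, 15, 8, 3, 6, 5, 13, 7, 1, 2, 10, 4, 12, 0, 14, 9]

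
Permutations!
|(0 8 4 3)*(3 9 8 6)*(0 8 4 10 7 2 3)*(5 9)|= |(0 6)(2 3 8 10 7)(4 5 9)|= 30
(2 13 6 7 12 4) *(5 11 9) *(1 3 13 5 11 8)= (1 3 13 6 7 12 4 2 5 8)(9 11)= [0, 3, 5, 13, 2, 8, 7, 12, 1, 11, 10, 9, 4, 6]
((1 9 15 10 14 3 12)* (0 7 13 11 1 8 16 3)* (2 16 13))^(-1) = ((0 7 2 16 3 12 8 13 11 1 9 15 10 14))^(-1) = (0 14 10 15 9 1 11 13 8 12 3 16 2 7)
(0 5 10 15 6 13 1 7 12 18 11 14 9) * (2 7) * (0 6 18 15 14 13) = [5, 2, 7, 3, 4, 10, 0, 12, 8, 6, 14, 13, 15, 1, 9, 18, 16, 17, 11] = (0 5 10 14 9 6)(1 2 7 12 15 18 11 13)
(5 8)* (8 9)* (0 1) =(0 1)(5 9 8) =[1, 0, 2, 3, 4, 9, 6, 7, 5, 8]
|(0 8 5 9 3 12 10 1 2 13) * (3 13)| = |(0 8 5 9 13)(1 2 3 12 10)| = 5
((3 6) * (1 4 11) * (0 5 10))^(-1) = ((0 5 10)(1 4 11)(3 6))^(-1) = (0 10 5)(1 11 4)(3 6)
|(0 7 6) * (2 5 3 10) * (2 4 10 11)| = 12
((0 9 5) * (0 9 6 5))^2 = ((0 6 5 9))^2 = (0 5)(6 9)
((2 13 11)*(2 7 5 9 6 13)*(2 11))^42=(13)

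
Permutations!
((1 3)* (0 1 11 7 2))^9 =(0 11)(1 7)(2 3)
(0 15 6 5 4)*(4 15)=(0 4)(5 15 6)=[4, 1, 2, 3, 0, 15, 5, 7, 8, 9, 10, 11, 12, 13, 14, 6]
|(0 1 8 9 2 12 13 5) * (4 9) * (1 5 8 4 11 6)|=18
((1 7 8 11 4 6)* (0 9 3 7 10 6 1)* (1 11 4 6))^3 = (0 7 11 9 8 6 3 4)(1 10)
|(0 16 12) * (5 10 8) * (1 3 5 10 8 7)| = |(0 16 12)(1 3 5 8 10 7)| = 6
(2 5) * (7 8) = (2 5)(7 8) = [0, 1, 5, 3, 4, 2, 6, 8, 7]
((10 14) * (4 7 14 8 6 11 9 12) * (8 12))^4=((4 7 14 10 12)(6 11 9 8))^4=(4 12 10 14 7)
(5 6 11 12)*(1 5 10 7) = (1 5 6 11 12 10 7) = [0, 5, 2, 3, 4, 6, 11, 1, 8, 9, 7, 12, 10]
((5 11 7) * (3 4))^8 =(5 7 11)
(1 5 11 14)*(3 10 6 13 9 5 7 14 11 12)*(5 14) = (1 7 5 12 3 10 6 13 9 14) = [0, 7, 2, 10, 4, 12, 13, 5, 8, 14, 6, 11, 3, 9, 1]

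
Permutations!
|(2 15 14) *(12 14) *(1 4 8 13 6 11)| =|(1 4 8 13 6 11)(2 15 12 14)| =12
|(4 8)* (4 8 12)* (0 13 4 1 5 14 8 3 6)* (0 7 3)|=|(0 13 4 12 1 5 14 8)(3 6 7)|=24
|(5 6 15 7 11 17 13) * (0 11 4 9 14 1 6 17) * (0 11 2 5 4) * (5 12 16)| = |(0 2 12 16 5 17 13 4 9 14 1 6 15 7)| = 14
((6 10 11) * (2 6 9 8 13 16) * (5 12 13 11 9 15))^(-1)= (2 16 13 12 5 15 11 8 9 10 6)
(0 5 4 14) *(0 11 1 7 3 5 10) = (0 10)(1 7 3 5 4 14 11) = [10, 7, 2, 5, 14, 4, 6, 3, 8, 9, 0, 1, 12, 13, 11]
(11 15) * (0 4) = (0 4)(11 15) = [4, 1, 2, 3, 0, 5, 6, 7, 8, 9, 10, 15, 12, 13, 14, 11]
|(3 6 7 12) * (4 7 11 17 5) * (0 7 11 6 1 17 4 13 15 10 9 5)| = |(0 7 12 3 1 17)(4 11)(5 13 15 10 9)| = 30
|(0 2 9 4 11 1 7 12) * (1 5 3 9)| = |(0 2 1 7 12)(3 9 4 11 5)| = 5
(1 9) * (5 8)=(1 9)(5 8)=[0, 9, 2, 3, 4, 8, 6, 7, 5, 1]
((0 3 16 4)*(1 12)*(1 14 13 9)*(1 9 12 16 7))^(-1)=((0 3 7 1 16 4)(12 14 13))^(-1)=(0 4 16 1 7 3)(12 13 14)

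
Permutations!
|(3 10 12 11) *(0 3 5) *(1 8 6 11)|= |(0 3 10 12 1 8 6 11 5)|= 9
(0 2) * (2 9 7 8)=(0 9 7 8 2)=[9, 1, 0, 3, 4, 5, 6, 8, 2, 7]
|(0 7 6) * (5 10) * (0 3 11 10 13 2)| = |(0 7 6 3 11 10 5 13 2)| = 9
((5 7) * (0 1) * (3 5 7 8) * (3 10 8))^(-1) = ((0 1)(3 5)(8 10))^(-1) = (0 1)(3 5)(8 10)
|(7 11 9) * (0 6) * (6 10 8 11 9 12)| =|(0 10 8 11 12 6)(7 9)| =6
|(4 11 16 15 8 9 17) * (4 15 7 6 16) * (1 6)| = |(1 6 16 7)(4 11)(8 9 17 15)| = 4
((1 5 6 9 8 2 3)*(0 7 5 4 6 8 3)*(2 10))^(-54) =(10)(1 4 6 9 3)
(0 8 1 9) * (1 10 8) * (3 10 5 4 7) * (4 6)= (0 1 9)(3 10 8 5 6 4 7)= [1, 9, 2, 10, 7, 6, 4, 3, 5, 0, 8]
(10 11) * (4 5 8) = (4 5 8)(10 11) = [0, 1, 2, 3, 5, 8, 6, 7, 4, 9, 11, 10]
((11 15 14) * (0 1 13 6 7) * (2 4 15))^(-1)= ((0 1 13 6 7)(2 4 15 14 11))^(-1)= (0 7 6 13 1)(2 11 14 15 4)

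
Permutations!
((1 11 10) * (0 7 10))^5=(11)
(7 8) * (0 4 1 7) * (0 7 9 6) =[4, 9, 2, 3, 1, 5, 0, 8, 7, 6] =(0 4 1 9 6)(7 8)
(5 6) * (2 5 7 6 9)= (2 5 9)(6 7)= [0, 1, 5, 3, 4, 9, 7, 6, 8, 2]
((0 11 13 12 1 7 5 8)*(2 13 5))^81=(0 11 5 8)(1 7 2 13 12)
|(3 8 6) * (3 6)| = |(3 8)| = 2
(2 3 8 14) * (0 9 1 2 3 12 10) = (0 9 1 2 12 10)(3 8 14) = [9, 2, 12, 8, 4, 5, 6, 7, 14, 1, 0, 11, 10, 13, 3]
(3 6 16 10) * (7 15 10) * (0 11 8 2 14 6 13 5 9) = (0 11 8 2 14 6 16 7 15 10 3 13 5 9) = [11, 1, 14, 13, 4, 9, 16, 15, 2, 0, 3, 8, 12, 5, 6, 10, 7]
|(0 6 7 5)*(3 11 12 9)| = 4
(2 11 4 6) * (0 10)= (0 10)(2 11 4 6)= [10, 1, 11, 3, 6, 5, 2, 7, 8, 9, 0, 4]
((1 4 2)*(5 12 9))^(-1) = ((1 4 2)(5 12 9))^(-1) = (1 2 4)(5 9 12)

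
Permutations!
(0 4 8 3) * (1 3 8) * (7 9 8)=(0 4 1 3)(7 9 8)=[4, 3, 2, 0, 1, 5, 6, 9, 7, 8]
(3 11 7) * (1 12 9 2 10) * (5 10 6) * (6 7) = (1 12 9 2 7 3 11 6 5 10) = [0, 12, 7, 11, 4, 10, 5, 3, 8, 2, 1, 6, 9]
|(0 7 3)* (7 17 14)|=|(0 17 14 7 3)|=5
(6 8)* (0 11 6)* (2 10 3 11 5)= (0 5 2 10 3 11 6 8)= [5, 1, 10, 11, 4, 2, 8, 7, 0, 9, 3, 6]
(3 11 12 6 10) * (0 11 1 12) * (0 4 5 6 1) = (0 11 4 5 6 10 3)(1 12) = [11, 12, 2, 0, 5, 6, 10, 7, 8, 9, 3, 4, 1]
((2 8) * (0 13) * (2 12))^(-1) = (0 13)(2 12 8)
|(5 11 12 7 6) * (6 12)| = 6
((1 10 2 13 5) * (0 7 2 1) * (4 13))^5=((0 7 2 4 13 5)(1 10))^5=(0 5 13 4 2 7)(1 10)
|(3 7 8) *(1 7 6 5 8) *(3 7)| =6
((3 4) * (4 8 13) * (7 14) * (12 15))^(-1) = (3 4 13 8)(7 14)(12 15)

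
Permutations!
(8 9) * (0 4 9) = (0 4 9 8) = [4, 1, 2, 3, 9, 5, 6, 7, 0, 8]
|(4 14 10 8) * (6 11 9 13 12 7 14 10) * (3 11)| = 24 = |(3 11 9 13 12 7 14 6)(4 10 8)|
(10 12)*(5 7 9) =(5 7 9)(10 12) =[0, 1, 2, 3, 4, 7, 6, 9, 8, 5, 12, 11, 10]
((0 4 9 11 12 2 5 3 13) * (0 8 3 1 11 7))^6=(13)(0 9)(1 11 12 2 5)(4 7)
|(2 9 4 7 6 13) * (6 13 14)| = 10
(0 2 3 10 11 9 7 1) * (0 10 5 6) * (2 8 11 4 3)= [8, 10, 2, 5, 3, 6, 0, 1, 11, 7, 4, 9]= (0 8 11 9 7 1 10 4 3 5 6)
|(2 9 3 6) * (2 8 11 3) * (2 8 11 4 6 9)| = |(3 9 8 4 6 11)| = 6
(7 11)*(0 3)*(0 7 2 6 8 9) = (0 3 7 11 2 6 8 9) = [3, 1, 6, 7, 4, 5, 8, 11, 9, 0, 10, 2]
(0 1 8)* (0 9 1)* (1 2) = [0, 8, 1, 3, 4, 5, 6, 7, 9, 2] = (1 8 9 2)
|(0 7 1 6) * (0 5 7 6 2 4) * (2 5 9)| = |(0 6 9 2 4)(1 5 7)| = 15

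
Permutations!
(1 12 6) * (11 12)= (1 11 12 6)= [0, 11, 2, 3, 4, 5, 1, 7, 8, 9, 10, 12, 6]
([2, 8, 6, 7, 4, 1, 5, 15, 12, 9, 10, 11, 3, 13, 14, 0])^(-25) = [8, 15, 12, 6, 4, 7, 3, 5, 0, 9, 10, 11, 2, 13, 14, 1]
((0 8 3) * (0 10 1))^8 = (0 10 8 1 3)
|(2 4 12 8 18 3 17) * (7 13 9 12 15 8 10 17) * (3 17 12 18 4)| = |(2 3 7 13 9 18 17)(4 15 8)(10 12)| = 42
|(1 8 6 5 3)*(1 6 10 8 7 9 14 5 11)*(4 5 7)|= |(1 4 5 3 6 11)(7 9 14)(8 10)|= 6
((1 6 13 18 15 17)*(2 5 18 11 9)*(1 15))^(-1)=(1 18 5 2 9 11 13 6)(15 17)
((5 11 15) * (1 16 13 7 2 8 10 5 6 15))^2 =(1 13 2 10 11 16 7 8 5)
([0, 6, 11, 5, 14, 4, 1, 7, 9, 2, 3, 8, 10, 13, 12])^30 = [0, 1, 8, 3, 4, 5, 6, 7, 2, 11, 10, 9, 12, 13, 14]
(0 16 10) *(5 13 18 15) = (0 16 10)(5 13 18 15) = [16, 1, 2, 3, 4, 13, 6, 7, 8, 9, 0, 11, 12, 18, 14, 5, 10, 17, 15]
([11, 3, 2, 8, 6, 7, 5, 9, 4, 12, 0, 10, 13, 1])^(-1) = [10, 13, 2, 1, 8, 6, 4, 5, 3, 7, 11, 0, 9, 12]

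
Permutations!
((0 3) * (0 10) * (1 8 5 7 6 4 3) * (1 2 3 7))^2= ((0 2 3 10)(1 8 5)(4 7 6))^2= (0 3)(1 5 8)(2 10)(4 6 7)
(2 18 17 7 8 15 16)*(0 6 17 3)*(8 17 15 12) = (0 6 15 16 2 18 3)(7 17)(8 12) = [6, 1, 18, 0, 4, 5, 15, 17, 12, 9, 10, 11, 8, 13, 14, 16, 2, 7, 3]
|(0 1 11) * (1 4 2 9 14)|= 7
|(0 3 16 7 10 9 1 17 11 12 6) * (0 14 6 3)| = 18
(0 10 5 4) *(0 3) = [10, 1, 2, 0, 3, 4, 6, 7, 8, 9, 5] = (0 10 5 4 3)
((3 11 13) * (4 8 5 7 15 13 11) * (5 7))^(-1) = (3 13 15 7 8 4)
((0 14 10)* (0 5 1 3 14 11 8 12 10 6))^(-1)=(0 6 14 3 1 5 10 12 8 11)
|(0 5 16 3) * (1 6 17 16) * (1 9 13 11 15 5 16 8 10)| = 15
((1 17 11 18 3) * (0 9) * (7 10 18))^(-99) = ((0 9)(1 17 11 7 10 18 3))^(-99) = (0 9)(1 3 18 10 7 11 17)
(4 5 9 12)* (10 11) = (4 5 9 12)(10 11) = [0, 1, 2, 3, 5, 9, 6, 7, 8, 12, 11, 10, 4]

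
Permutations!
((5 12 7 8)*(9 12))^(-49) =(5 9 12 7 8)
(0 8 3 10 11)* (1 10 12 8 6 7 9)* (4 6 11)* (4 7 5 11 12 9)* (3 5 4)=(0 12 8 5 11)(1 10 7 3 9)(4 6)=[12, 10, 2, 9, 6, 11, 4, 3, 5, 1, 7, 0, 8]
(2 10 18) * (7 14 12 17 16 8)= (2 10 18)(7 14 12 17 16 8)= [0, 1, 10, 3, 4, 5, 6, 14, 7, 9, 18, 11, 17, 13, 12, 15, 8, 16, 2]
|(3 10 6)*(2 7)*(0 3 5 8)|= |(0 3 10 6 5 8)(2 7)|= 6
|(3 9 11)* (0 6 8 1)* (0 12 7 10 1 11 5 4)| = |(0 6 8 11 3 9 5 4)(1 12 7 10)| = 8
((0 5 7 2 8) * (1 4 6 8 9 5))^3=((0 1 4 6 8)(2 9 5 7))^3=(0 6 1 8 4)(2 7 5 9)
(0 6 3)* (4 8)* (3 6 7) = (0 7 3)(4 8) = [7, 1, 2, 0, 8, 5, 6, 3, 4]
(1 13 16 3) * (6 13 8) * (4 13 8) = (1 4 13 16 3)(6 8) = [0, 4, 2, 1, 13, 5, 8, 7, 6, 9, 10, 11, 12, 16, 14, 15, 3]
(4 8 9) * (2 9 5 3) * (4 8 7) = [0, 1, 9, 2, 7, 3, 6, 4, 5, 8] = (2 9 8 5 3)(4 7)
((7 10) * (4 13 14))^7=(4 13 14)(7 10)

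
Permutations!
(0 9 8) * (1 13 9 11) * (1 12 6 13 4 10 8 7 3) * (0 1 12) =(0 11)(1 4 10 8)(3 12 6 13 9 7) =[11, 4, 2, 12, 10, 5, 13, 3, 1, 7, 8, 0, 6, 9]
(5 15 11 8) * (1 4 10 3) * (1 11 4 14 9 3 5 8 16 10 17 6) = (1 14 9 3 11 16 10 5 15 4 17 6) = [0, 14, 2, 11, 17, 15, 1, 7, 8, 3, 5, 16, 12, 13, 9, 4, 10, 6]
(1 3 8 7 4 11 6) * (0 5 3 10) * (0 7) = (0 5 3 8)(1 10 7 4 11 6) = [5, 10, 2, 8, 11, 3, 1, 4, 0, 9, 7, 6]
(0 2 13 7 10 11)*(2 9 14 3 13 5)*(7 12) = (0 9 14 3 13 12 7 10 11)(2 5) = [9, 1, 5, 13, 4, 2, 6, 10, 8, 14, 11, 0, 7, 12, 3]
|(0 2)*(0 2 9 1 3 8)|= |(0 9 1 3 8)|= 5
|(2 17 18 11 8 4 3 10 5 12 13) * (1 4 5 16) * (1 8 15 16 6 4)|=20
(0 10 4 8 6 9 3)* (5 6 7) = [10, 1, 2, 0, 8, 6, 9, 5, 7, 3, 4] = (0 10 4 8 7 5 6 9 3)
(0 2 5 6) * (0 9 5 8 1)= (0 2 8 1)(5 6 9)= [2, 0, 8, 3, 4, 6, 9, 7, 1, 5]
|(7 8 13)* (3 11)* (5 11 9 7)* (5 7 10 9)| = 6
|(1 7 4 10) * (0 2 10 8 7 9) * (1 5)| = 6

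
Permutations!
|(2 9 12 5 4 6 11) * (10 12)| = |(2 9 10 12 5 4 6 11)| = 8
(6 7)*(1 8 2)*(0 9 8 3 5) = [9, 3, 1, 5, 4, 0, 7, 6, 2, 8] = (0 9 8 2 1 3 5)(6 7)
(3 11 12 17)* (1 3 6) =(1 3 11 12 17 6) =[0, 3, 2, 11, 4, 5, 1, 7, 8, 9, 10, 12, 17, 13, 14, 15, 16, 6]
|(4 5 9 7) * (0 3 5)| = |(0 3 5 9 7 4)| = 6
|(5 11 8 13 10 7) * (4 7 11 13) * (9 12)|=|(4 7 5 13 10 11 8)(9 12)|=14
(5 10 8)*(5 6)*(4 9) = (4 9)(5 10 8 6) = [0, 1, 2, 3, 9, 10, 5, 7, 6, 4, 8]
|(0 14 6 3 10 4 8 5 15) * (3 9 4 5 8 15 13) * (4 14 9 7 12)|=8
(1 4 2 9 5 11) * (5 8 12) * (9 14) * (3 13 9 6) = (1 4 2 14 6 3 13 9 8 12 5 11) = [0, 4, 14, 13, 2, 11, 3, 7, 12, 8, 10, 1, 5, 9, 6]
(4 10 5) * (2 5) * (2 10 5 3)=(10)(2 3)(4 5)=[0, 1, 3, 2, 5, 4, 6, 7, 8, 9, 10]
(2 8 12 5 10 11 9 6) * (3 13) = [0, 1, 8, 13, 4, 10, 2, 7, 12, 6, 11, 9, 5, 3] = (2 8 12 5 10 11 9 6)(3 13)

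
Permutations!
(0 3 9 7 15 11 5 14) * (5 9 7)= (0 3 7 15 11 9 5 14)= [3, 1, 2, 7, 4, 14, 6, 15, 8, 5, 10, 9, 12, 13, 0, 11]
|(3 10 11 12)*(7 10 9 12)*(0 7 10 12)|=|(0 7 12 3 9)(10 11)|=10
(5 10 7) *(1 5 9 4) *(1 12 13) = (1 5 10 7 9 4 12 13) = [0, 5, 2, 3, 12, 10, 6, 9, 8, 4, 7, 11, 13, 1]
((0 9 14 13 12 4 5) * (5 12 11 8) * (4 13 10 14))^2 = (14)(0 4 13 8)(5 9 12 11)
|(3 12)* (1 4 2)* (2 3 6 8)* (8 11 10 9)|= |(1 4 3 12 6 11 10 9 8 2)|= 10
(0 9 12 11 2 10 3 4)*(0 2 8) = [9, 1, 10, 4, 2, 5, 6, 7, 0, 12, 3, 8, 11] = (0 9 12 11 8)(2 10 3 4)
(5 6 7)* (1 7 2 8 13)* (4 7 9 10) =(1 9 10 4 7 5 6 2 8 13) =[0, 9, 8, 3, 7, 6, 2, 5, 13, 10, 4, 11, 12, 1]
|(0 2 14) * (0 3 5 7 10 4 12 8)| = |(0 2 14 3 5 7 10 4 12 8)| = 10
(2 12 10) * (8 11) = (2 12 10)(8 11) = [0, 1, 12, 3, 4, 5, 6, 7, 11, 9, 2, 8, 10]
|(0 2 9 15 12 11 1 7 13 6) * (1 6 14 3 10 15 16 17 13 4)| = 39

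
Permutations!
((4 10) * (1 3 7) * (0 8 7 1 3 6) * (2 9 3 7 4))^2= (0 4 2 3 6 8 10 9 1)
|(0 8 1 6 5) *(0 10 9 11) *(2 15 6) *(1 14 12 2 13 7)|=33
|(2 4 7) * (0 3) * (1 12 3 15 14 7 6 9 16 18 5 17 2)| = |(0 15 14 7 1 12 3)(2 4 6 9 16 18 5 17)| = 56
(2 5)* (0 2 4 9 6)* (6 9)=(9)(0 2 5 4 6)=[2, 1, 5, 3, 6, 4, 0, 7, 8, 9]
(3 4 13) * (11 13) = (3 4 11 13) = [0, 1, 2, 4, 11, 5, 6, 7, 8, 9, 10, 13, 12, 3]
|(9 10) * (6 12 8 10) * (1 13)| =10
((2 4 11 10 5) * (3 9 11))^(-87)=((2 4 3 9 11 10 5))^(-87)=(2 11 4 10 3 5 9)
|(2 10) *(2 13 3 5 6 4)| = |(2 10 13 3 5 6 4)| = 7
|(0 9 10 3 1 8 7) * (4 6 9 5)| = 10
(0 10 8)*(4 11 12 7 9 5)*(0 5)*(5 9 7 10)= (0 5 4 11 12 10 8 9)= [5, 1, 2, 3, 11, 4, 6, 7, 9, 0, 8, 12, 10]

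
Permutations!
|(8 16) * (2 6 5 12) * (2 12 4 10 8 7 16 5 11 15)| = |(2 6 11 15)(4 10 8 5)(7 16)| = 4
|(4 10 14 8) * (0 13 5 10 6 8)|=|(0 13 5 10 14)(4 6 8)|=15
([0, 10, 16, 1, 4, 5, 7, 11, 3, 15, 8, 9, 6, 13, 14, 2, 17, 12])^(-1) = (1 3 8 10)(2 15 9 11 7 6 12 17 16)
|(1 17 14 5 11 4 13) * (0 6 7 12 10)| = 35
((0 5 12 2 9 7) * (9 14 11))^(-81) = (0 7 9 11 14 2 12 5)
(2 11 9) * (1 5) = (1 5)(2 11 9) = [0, 5, 11, 3, 4, 1, 6, 7, 8, 2, 10, 9]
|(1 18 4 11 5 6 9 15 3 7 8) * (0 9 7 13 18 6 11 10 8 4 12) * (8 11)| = 56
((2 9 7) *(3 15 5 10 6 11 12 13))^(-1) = ((2 9 7)(3 15 5 10 6 11 12 13))^(-1) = (2 7 9)(3 13 12 11 6 10 5 15)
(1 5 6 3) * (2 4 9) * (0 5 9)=[5, 9, 4, 1, 0, 6, 3, 7, 8, 2]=(0 5 6 3 1 9 2 4)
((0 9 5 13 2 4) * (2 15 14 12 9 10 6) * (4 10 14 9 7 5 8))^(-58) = ((0 14 12 7 5 13 15 9 8 4)(2 10 6))^(-58) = (0 12 5 15 8)(2 6 10)(4 14 7 13 9)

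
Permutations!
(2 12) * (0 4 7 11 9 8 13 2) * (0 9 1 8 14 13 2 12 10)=(0 4 7 11 1 8 2 10)(9 14 13 12)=[4, 8, 10, 3, 7, 5, 6, 11, 2, 14, 0, 1, 9, 12, 13]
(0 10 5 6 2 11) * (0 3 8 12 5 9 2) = [10, 1, 11, 8, 4, 6, 0, 7, 12, 2, 9, 3, 5] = (0 10 9 2 11 3 8 12 5 6)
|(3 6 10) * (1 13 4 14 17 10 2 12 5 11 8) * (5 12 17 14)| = 30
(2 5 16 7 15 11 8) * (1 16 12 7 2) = [0, 16, 5, 3, 4, 12, 6, 15, 1, 9, 10, 8, 7, 13, 14, 11, 2] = (1 16 2 5 12 7 15 11 8)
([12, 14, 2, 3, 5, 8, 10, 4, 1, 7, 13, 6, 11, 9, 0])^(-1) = [14, 8, 2, 3, 7, 4, 11, 9, 5, 13, 6, 12, 0, 10, 1]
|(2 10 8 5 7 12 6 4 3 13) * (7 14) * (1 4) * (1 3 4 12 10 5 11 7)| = 8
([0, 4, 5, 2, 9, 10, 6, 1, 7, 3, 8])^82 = [0, 4, 5, 2, 9, 10, 6, 1, 7, 3, 8]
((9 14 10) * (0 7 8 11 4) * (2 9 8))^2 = (0 2 14 8 4 7 9 10 11)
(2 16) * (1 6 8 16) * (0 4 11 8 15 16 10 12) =(0 4 11 8 10 12)(1 6 15 16 2) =[4, 6, 1, 3, 11, 5, 15, 7, 10, 9, 12, 8, 0, 13, 14, 16, 2]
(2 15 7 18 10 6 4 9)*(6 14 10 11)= (2 15 7 18 11 6 4 9)(10 14)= [0, 1, 15, 3, 9, 5, 4, 18, 8, 2, 14, 6, 12, 13, 10, 7, 16, 17, 11]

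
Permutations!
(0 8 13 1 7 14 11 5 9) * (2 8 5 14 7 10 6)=(0 5 9)(1 10 6 2 8 13)(11 14)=[5, 10, 8, 3, 4, 9, 2, 7, 13, 0, 6, 14, 12, 1, 11]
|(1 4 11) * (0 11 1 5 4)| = 5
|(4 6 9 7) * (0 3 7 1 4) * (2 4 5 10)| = |(0 3 7)(1 5 10 2 4 6 9)| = 21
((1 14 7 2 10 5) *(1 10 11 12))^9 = ((1 14 7 2 11 12)(5 10))^9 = (1 2)(5 10)(7 12)(11 14)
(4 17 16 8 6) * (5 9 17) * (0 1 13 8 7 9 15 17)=(0 1 13 8 6 4 5 15 17 16 7 9)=[1, 13, 2, 3, 5, 15, 4, 9, 6, 0, 10, 11, 12, 8, 14, 17, 7, 16]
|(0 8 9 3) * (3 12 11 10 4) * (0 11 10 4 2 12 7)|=12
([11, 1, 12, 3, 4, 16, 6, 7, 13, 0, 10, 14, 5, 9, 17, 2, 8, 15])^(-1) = [9, 1, 15, 3, 4, 12, 6, 7, 16, 13, 10, 0, 2, 8, 11, 17, 5, 14]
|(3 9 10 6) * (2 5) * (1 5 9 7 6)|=15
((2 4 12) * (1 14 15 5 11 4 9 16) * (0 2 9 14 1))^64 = ((0 2 14 15 5 11 4 12 9 16))^64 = (0 5 9 14 4)(2 11 16 15 12)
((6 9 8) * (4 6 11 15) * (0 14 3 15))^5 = (0 6 14 9 3 8 15 11 4)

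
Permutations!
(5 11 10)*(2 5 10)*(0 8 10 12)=(0 8 10 12)(2 5 11)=[8, 1, 5, 3, 4, 11, 6, 7, 10, 9, 12, 2, 0]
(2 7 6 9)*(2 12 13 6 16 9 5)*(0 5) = (0 5 2 7 16 9 12 13 6) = [5, 1, 7, 3, 4, 2, 0, 16, 8, 12, 10, 11, 13, 6, 14, 15, 9]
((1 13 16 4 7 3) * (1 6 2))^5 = (1 3 16 2 7 13 6 4)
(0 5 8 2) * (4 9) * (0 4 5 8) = (0 8 2 4 9 5) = [8, 1, 4, 3, 9, 0, 6, 7, 2, 5]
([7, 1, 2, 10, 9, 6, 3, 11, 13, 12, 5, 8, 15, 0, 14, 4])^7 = (0 11 13 7 8)(3 6 5 10)(4 15 12 9)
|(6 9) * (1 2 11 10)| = |(1 2 11 10)(6 9)| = 4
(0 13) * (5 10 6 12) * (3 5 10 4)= (0 13)(3 5 4)(6 12 10)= [13, 1, 2, 5, 3, 4, 12, 7, 8, 9, 6, 11, 10, 0]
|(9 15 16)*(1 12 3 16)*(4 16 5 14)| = |(1 12 3 5 14 4 16 9 15)| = 9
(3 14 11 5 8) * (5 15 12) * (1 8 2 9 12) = (1 8 3 14 11 15)(2 9 12 5) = [0, 8, 9, 14, 4, 2, 6, 7, 3, 12, 10, 15, 5, 13, 11, 1]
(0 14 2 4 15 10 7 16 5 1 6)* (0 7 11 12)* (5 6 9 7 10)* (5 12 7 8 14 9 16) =[9, 16, 4, 3, 15, 1, 10, 5, 14, 8, 11, 7, 0, 13, 2, 12, 6] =(0 9 8 14 2 4 15 12)(1 16 6 10 11 7 5)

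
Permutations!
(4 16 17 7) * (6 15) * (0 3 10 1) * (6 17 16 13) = (0 3 10 1)(4 13 6 15 17 7) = [3, 0, 2, 10, 13, 5, 15, 4, 8, 9, 1, 11, 12, 6, 14, 17, 16, 7]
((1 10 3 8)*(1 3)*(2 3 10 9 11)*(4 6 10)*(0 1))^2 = ((0 1 9 11 2 3 8 4 6 10))^2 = (0 9 2 8 6)(1 11 3 4 10)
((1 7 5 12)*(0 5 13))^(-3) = ((0 5 12 1 7 13))^(-3) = (0 1)(5 7)(12 13)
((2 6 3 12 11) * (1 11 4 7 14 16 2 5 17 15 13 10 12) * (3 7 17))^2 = (1 5)(2 7 16 6 14)(3 11)(4 15 10)(12 17 13)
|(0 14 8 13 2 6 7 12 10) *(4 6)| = |(0 14 8 13 2 4 6 7 12 10)| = 10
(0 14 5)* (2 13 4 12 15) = (0 14 5)(2 13 4 12 15) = [14, 1, 13, 3, 12, 0, 6, 7, 8, 9, 10, 11, 15, 4, 5, 2]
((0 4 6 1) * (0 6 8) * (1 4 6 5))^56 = ((0 6 4 8)(1 5))^56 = (8)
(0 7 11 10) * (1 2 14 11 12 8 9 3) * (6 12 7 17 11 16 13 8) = (0 17 11 10)(1 2 14 16 13 8 9 3)(6 12) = [17, 2, 14, 1, 4, 5, 12, 7, 9, 3, 0, 10, 6, 8, 16, 15, 13, 11]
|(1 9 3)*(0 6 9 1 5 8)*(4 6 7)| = 8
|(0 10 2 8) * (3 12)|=|(0 10 2 8)(3 12)|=4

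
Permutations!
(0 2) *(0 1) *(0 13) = (0 2 1 13) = [2, 13, 1, 3, 4, 5, 6, 7, 8, 9, 10, 11, 12, 0]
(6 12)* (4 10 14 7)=(4 10 14 7)(6 12)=[0, 1, 2, 3, 10, 5, 12, 4, 8, 9, 14, 11, 6, 13, 7]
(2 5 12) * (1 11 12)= (1 11 12 2 5)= [0, 11, 5, 3, 4, 1, 6, 7, 8, 9, 10, 12, 2]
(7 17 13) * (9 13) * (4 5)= (4 5)(7 17 9 13)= [0, 1, 2, 3, 5, 4, 6, 17, 8, 13, 10, 11, 12, 7, 14, 15, 16, 9]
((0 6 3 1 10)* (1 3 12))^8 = (0 1 6 10 12) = ((0 6 12 1 10))^8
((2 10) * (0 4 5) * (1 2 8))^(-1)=((0 4 5)(1 2 10 8))^(-1)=(0 5 4)(1 8 10 2)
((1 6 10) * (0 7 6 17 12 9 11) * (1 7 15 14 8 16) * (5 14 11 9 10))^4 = (0 15 11)(1 7 8 12 5)(6 16 10 14 17)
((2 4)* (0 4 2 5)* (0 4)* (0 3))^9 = (0 3)(4 5)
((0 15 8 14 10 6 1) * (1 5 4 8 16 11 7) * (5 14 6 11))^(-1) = (0 1 7 11 10 14 6 8 4 5 16 15)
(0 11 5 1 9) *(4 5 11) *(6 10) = (11)(0 4 5 1 9)(6 10) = [4, 9, 2, 3, 5, 1, 10, 7, 8, 0, 6, 11]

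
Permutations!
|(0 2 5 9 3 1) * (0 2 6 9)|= 7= |(0 6 9 3 1 2 5)|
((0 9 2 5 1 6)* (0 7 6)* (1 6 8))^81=(0 9 2 5 6 7 8 1)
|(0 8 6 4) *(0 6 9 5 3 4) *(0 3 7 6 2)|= 9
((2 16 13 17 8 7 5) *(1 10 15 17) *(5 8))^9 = ((1 10 15 17 5 2 16 13)(7 8))^9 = (1 10 15 17 5 2 16 13)(7 8)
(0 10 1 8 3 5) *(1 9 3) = (0 10 9 3 5)(1 8) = [10, 8, 2, 5, 4, 0, 6, 7, 1, 3, 9]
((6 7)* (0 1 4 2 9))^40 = ((0 1 4 2 9)(6 7))^40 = (9)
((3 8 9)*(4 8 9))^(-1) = ((3 9)(4 8))^(-1) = (3 9)(4 8)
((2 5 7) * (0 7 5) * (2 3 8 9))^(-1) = ((0 7 3 8 9 2))^(-1) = (0 2 9 8 3 7)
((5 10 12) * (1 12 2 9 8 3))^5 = ((1 12 5 10 2 9 8 3))^5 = (1 9 5 3 2 12 8 10)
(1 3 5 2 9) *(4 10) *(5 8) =(1 3 8 5 2 9)(4 10) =[0, 3, 9, 8, 10, 2, 6, 7, 5, 1, 4]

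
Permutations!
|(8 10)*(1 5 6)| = 6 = |(1 5 6)(8 10)|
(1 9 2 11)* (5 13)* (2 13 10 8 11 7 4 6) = (1 9 13 5 10 8 11)(2 7 4 6) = [0, 9, 7, 3, 6, 10, 2, 4, 11, 13, 8, 1, 12, 5]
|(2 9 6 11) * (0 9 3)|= 6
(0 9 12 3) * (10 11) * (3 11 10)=(0 9 12 11 3)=[9, 1, 2, 0, 4, 5, 6, 7, 8, 12, 10, 3, 11]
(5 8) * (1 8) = (1 8 5) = [0, 8, 2, 3, 4, 1, 6, 7, 5]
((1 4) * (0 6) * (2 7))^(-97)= (0 6)(1 4)(2 7)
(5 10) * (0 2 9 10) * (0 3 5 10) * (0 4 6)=[2, 1, 9, 5, 6, 3, 0, 7, 8, 4, 10]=(10)(0 2 9 4 6)(3 5)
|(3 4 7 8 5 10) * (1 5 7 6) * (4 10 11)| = 10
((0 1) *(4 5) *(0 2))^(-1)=((0 1 2)(4 5))^(-1)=(0 2 1)(4 5)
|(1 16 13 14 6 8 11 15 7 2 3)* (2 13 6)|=11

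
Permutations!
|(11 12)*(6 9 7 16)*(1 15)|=4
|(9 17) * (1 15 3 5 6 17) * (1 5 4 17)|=|(1 15 3 4 17 9 5 6)|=8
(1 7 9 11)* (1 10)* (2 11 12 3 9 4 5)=(1 7 4 5 2 11 10)(3 9 12)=[0, 7, 11, 9, 5, 2, 6, 4, 8, 12, 1, 10, 3]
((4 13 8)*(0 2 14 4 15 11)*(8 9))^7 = (0 15 9 4 2 11 8 13 14) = ((0 2 14 4 13 9 8 15 11))^7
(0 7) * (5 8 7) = (0 5 8 7) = [5, 1, 2, 3, 4, 8, 6, 0, 7]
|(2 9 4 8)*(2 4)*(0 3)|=2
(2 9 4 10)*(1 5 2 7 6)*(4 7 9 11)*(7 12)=(1 5 2 11 4 10 9 12 7 6)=[0, 5, 11, 3, 10, 2, 1, 6, 8, 12, 9, 4, 7]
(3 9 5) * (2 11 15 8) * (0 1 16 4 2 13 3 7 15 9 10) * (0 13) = (0 1 16 4 2 11 9 5 7 15 8)(3 10 13) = [1, 16, 11, 10, 2, 7, 6, 15, 0, 5, 13, 9, 12, 3, 14, 8, 4]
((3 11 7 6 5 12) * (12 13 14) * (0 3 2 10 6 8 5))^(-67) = (0 5 10 7 12 3 13 6 8 2 11 14) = ((0 3 11 7 8 5 13 14 12 2 10 6))^(-67)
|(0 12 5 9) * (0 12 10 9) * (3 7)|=|(0 10 9 12 5)(3 7)|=10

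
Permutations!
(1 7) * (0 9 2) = (0 9 2)(1 7) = [9, 7, 0, 3, 4, 5, 6, 1, 8, 2]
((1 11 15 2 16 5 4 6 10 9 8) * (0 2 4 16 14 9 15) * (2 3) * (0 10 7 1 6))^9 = ((0 3 2 14 9 8 6 7 1 11 10 15 4)(5 16))^9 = (0 11 8 3 10 6 2 15 7 14 4 1 9)(5 16)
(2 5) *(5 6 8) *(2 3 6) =(3 6 8 5) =[0, 1, 2, 6, 4, 3, 8, 7, 5]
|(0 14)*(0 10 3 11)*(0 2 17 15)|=8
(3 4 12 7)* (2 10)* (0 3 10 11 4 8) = (0 3 8)(2 11 4 12 7 10) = [3, 1, 11, 8, 12, 5, 6, 10, 0, 9, 2, 4, 7]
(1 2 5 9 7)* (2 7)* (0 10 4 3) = (0 10 4 3)(1 7)(2 5 9) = [10, 7, 5, 0, 3, 9, 6, 1, 8, 2, 4]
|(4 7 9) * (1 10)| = |(1 10)(4 7 9)| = 6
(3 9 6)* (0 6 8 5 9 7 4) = [6, 1, 2, 7, 0, 9, 3, 4, 5, 8] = (0 6 3 7 4)(5 9 8)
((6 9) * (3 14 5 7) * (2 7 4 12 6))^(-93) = ((2 7 3 14 5 4 12 6 9))^(-93) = (2 12 14)(3 9 4)(5 7 6)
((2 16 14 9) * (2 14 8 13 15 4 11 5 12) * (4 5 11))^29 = (2 16 8 13 15 5 12)(9 14)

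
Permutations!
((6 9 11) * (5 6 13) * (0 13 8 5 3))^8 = (0 3 13)(5 11 6 8 9)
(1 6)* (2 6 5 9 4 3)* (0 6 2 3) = (0 6 1 5 9 4) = [6, 5, 2, 3, 0, 9, 1, 7, 8, 4]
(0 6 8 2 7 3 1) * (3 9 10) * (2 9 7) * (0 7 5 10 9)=(0 6 8)(1 7 5 10 3)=[6, 7, 2, 1, 4, 10, 8, 5, 0, 9, 3]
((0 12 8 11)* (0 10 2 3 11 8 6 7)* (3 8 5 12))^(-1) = (0 7 6 12 5 8 2 10 11 3)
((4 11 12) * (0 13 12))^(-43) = ((0 13 12 4 11))^(-43) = (0 12 11 13 4)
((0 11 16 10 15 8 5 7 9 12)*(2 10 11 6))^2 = (16)(0 2 15 5 9)(6 10 8 7 12)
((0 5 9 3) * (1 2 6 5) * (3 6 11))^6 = (0 1 2 11 3)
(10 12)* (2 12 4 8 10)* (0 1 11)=(0 1 11)(2 12)(4 8 10)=[1, 11, 12, 3, 8, 5, 6, 7, 10, 9, 4, 0, 2]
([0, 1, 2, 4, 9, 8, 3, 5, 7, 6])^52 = (9)(5 8 7)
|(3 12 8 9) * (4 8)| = 5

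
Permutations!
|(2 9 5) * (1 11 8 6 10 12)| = 6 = |(1 11 8 6 10 12)(2 9 5)|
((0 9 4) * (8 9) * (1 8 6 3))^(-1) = (0 4 9 8 1 3 6)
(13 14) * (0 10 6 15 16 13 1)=(0 10 6 15 16 13 14 1)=[10, 0, 2, 3, 4, 5, 15, 7, 8, 9, 6, 11, 12, 14, 1, 16, 13]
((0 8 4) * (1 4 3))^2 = (0 3 4 8 1) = ((0 8 3 1 4))^2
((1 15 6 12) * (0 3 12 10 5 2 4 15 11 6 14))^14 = (0 12 11 10 2 15)(1 6 5 4 14 3)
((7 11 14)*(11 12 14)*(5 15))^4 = (15)(7 12 14)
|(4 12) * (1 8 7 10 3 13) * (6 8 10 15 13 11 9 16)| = 22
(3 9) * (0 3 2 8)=(0 3 9 2 8)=[3, 1, 8, 9, 4, 5, 6, 7, 0, 2]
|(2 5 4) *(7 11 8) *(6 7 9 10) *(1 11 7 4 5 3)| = 9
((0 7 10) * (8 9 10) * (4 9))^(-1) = ((0 7 8 4 9 10))^(-1) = (0 10 9 4 8 7)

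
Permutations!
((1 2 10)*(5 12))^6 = ((1 2 10)(5 12))^6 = (12)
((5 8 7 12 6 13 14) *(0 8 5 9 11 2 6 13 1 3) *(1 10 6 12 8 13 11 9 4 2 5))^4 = ((0 13 14 4 2 12 11 5 1 3)(6 10)(7 8))^4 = (0 2 1 14 11)(3 4 5 13 12)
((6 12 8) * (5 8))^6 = ((5 8 6 12))^6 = (5 6)(8 12)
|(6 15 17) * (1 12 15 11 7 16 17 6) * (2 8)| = |(1 12 15 6 11 7 16 17)(2 8)| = 8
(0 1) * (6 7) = [1, 0, 2, 3, 4, 5, 7, 6] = (0 1)(6 7)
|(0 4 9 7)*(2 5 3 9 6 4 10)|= 14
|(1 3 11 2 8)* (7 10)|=|(1 3 11 2 8)(7 10)|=10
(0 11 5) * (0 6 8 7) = [11, 1, 2, 3, 4, 6, 8, 0, 7, 9, 10, 5] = (0 11 5 6 8 7)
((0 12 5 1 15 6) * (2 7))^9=(0 1)(2 7)(5 6)(12 15)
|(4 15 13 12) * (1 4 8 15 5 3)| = 4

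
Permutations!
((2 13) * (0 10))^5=((0 10)(2 13))^5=(0 10)(2 13)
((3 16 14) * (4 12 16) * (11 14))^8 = ((3 4 12 16 11 14))^8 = (3 12 11)(4 16 14)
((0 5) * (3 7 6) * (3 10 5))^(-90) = (10)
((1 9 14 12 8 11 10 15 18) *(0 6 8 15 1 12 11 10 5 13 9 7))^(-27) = ((0 6 8 10 1 7)(5 13 9 14 11)(12 15 18))^(-27) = (18)(0 10)(1 6)(5 14 13 11 9)(7 8)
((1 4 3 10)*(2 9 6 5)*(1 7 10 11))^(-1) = (1 11 3 4)(2 5 6 9)(7 10)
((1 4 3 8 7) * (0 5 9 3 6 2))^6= (0 1 9 6 8)(2 7 5 4 3)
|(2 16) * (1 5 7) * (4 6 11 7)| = |(1 5 4 6 11 7)(2 16)| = 6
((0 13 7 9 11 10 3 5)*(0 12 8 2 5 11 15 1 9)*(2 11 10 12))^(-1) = ((0 13 7)(1 9 15)(2 5)(3 10)(8 11 12))^(-1) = (0 7 13)(1 15 9)(2 5)(3 10)(8 12 11)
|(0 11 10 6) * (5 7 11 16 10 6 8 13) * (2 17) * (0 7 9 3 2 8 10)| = |(0 16)(2 17 8 13 5 9 3)(6 7 11)| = 42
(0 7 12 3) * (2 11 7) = [2, 1, 11, 0, 4, 5, 6, 12, 8, 9, 10, 7, 3] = (0 2 11 7 12 3)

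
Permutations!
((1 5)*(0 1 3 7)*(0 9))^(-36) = ((0 1 5 3 7 9))^(-36) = (9)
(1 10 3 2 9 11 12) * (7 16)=(1 10 3 2 9 11 12)(7 16)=[0, 10, 9, 2, 4, 5, 6, 16, 8, 11, 3, 12, 1, 13, 14, 15, 7]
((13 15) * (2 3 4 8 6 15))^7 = ((2 3 4 8 6 15 13))^7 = (15)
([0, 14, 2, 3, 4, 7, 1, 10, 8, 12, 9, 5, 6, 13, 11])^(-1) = [0, 6, 2, 3, 4, 11, 12, 5, 8, 10, 7, 14, 9, 13, 1]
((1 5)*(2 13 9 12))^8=(13)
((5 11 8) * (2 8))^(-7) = (2 8 5 11)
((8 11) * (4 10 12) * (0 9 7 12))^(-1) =(0 10 4 12 7 9)(8 11)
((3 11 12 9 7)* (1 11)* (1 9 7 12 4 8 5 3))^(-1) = (1 7 12 9 3 5 8 4 11)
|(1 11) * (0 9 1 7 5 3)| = 7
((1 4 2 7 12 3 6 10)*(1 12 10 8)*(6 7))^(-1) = (1 8 6 2 4)(3 12 10 7)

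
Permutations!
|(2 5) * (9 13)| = 2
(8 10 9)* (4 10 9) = (4 10)(8 9) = [0, 1, 2, 3, 10, 5, 6, 7, 9, 8, 4]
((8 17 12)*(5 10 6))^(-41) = ((5 10 6)(8 17 12))^(-41) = (5 10 6)(8 17 12)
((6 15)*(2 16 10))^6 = (16)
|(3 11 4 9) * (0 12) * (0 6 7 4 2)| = 9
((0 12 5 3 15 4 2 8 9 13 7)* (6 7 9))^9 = (0 7 6 8 2 4 15 3 5 12)(9 13)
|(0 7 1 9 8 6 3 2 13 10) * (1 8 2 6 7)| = |(0 1 9 2 13 10)(3 6)(7 8)| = 6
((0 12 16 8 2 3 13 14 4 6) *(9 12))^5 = ((0 9 12 16 8 2 3 13 14 4 6))^5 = (0 2 6 8 4 16 14 12 13 9 3)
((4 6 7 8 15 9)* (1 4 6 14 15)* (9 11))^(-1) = ((1 4 14 15 11 9 6 7 8))^(-1) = (1 8 7 6 9 11 15 14 4)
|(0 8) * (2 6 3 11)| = 4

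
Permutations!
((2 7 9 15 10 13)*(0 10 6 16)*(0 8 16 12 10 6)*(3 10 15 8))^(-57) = (0 15 12 6)(2 13 10 3 16 8 9 7)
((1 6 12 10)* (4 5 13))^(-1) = ((1 6 12 10)(4 5 13))^(-1) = (1 10 12 6)(4 13 5)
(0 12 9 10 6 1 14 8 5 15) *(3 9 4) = (0 12 4 3 9 10 6 1 14 8 5 15) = [12, 14, 2, 9, 3, 15, 1, 7, 5, 10, 6, 11, 4, 13, 8, 0]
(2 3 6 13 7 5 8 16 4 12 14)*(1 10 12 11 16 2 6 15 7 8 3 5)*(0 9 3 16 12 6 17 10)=(0 9 3 15 7 1)(2 5 16 4 11 12 14 17 10 6 13 8)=[9, 0, 5, 15, 11, 16, 13, 1, 2, 3, 6, 12, 14, 8, 17, 7, 4, 10]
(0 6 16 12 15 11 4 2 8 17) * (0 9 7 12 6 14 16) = (0 14 16 6)(2 8 17 9 7 12 15 11 4) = [14, 1, 8, 3, 2, 5, 0, 12, 17, 7, 10, 4, 15, 13, 16, 11, 6, 9]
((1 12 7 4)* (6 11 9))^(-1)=(1 4 7 12)(6 9 11)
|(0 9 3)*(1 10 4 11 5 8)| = |(0 9 3)(1 10 4 11 5 8)| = 6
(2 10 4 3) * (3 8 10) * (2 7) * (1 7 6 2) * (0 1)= (0 1 7)(2 3 6)(4 8 10)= [1, 7, 3, 6, 8, 5, 2, 0, 10, 9, 4]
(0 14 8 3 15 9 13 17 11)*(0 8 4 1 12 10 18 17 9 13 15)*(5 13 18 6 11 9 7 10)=(0 14 4 1 12 5 13 7 10 6 11 8 3)(9 15 18 17)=[14, 12, 2, 0, 1, 13, 11, 10, 3, 15, 6, 8, 5, 7, 4, 18, 16, 9, 17]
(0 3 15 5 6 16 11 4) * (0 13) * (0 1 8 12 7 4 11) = [3, 8, 2, 15, 13, 6, 16, 4, 12, 9, 10, 11, 7, 1, 14, 5, 0] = (0 3 15 5 6 16)(1 8 12 7 4 13)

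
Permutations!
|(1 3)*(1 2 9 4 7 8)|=7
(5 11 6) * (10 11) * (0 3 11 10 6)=(0 3 11)(5 6)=[3, 1, 2, 11, 4, 6, 5, 7, 8, 9, 10, 0]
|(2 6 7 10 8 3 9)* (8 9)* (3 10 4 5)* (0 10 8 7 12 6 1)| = 20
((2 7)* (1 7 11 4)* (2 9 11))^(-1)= (1 4 11 9 7)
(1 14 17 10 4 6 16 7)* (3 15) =(1 14 17 10 4 6 16 7)(3 15) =[0, 14, 2, 15, 6, 5, 16, 1, 8, 9, 4, 11, 12, 13, 17, 3, 7, 10]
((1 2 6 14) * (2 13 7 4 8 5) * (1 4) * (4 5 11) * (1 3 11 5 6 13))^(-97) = ((2 13 7 3 11 4 8 5)(6 14))^(-97) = (2 5 8 4 11 3 7 13)(6 14)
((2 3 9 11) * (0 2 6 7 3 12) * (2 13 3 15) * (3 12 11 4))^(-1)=((0 13 12)(2 11 6 7 15)(3 9 4))^(-1)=(0 12 13)(2 15 7 6 11)(3 4 9)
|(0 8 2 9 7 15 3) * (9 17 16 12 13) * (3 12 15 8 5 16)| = 12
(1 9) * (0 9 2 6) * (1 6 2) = (0 9 6) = [9, 1, 2, 3, 4, 5, 0, 7, 8, 6]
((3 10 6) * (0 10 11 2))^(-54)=(11)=((0 10 6 3 11 2))^(-54)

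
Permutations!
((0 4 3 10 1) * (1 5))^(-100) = ((0 4 3 10 5 1))^(-100) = (0 3 5)(1 4 10)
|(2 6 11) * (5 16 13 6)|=|(2 5 16 13 6 11)|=6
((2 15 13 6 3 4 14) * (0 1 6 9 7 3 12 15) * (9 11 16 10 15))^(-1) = ((0 1 6 12 9 7 3 4 14 2)(10 15 13 11 16))^(-1) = (0 2 14 4 3 7 9 12 6 1)(10 16 11 13 15)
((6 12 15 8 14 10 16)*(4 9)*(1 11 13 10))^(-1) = (1 14 8 15 12 6 16 10 13 11)(4 9)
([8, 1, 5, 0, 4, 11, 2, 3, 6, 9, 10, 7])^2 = [6, 1, 11, 8, 4, 7, 5, 0, 2, 9, 10, 3]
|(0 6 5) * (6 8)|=|(0 8 6 5)|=4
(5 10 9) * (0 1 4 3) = (0 1 4 3)(5 10 9) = [1, 4, 2, 0, 3, 10, 6, 7, 8, 5, 9]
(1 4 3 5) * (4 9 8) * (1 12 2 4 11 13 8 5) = [0, 9, 4, 1, 3, 12, 6, 7, 11, 5, 10, 13, 2, 8] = (1 9 5 12 2 4 3)(8 11 13)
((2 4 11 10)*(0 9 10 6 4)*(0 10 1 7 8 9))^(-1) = (1 9 8 7)(2 10)(4 6 11)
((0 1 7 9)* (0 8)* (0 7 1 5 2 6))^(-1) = (0 6 2 5)(7 8 9) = ((0 5 2 6)(7 9 8))^(-1)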